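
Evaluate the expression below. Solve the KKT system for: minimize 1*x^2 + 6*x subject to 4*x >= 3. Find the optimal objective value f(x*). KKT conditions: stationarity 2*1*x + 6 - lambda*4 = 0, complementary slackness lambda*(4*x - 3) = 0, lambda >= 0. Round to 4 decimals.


Step 1: Try lambda = 0 (constraint inactive).
x_unc = -6/(2*1) = -3.0
Check: 4*-3.0 = -12.0 < 3 -- violated!
Step 2: Constraint must be active: 4*x = 3
x* = 3/4 = 0.75
lambda = (2*1*0.75 + 6)/4 = 1.875
Step 3: Compute optimal value.
f(x*) = 1*0.75^2 + 6*0.75 = 5.0625


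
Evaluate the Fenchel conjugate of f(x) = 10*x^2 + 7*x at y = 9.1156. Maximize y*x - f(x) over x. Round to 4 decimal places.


f*(y) = sup_x {y*x - a*x^2 - b*x} = sup_x {(y-b)*x - a*x^2}
FOC: (y - b) - 2a*x = 0 => x* = (y - b)/(2a)
x* = (9.1156 - 7)/(2*10) = 0.1058
f*(9.1156) = (y-b)^2/(4a) = (9.1156 - 7)^2/(4*10)
= 4.4758/40 = 0.1119


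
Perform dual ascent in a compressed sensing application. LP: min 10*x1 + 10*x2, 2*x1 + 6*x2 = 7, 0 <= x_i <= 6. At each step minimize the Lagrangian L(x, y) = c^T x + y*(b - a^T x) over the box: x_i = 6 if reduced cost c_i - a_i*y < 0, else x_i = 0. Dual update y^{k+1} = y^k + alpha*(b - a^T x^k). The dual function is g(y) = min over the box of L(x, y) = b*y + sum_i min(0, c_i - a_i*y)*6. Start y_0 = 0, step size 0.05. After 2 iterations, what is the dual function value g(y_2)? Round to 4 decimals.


Dual ascent for LP: min 10*x1 + 10*x2, 2*x1 + 6*x2 = 7, 0 <= x_i <= 6
Step 1: y^k = 0.0, reduced costs: (10.0, 10.0)
  x^k = (0.0, 0.0), subgradient = b - a^T x = 7.0
  y^{k+1} = 0.0 + 0.05*7.0 = 0.35
Step 2: y^k = 0.35, reduced costs: (9.3, 7.9)
  x^k = (0.0, 0.0), subgradient = b - a^T x = 7.0
  y^{k+1} = 0.35 + 0.05*7.0 = 0.7
Dual objective at y_2 = 0.7: reduced costs (8.6, 5.8), box minimizer x = (0.0, 0.0)
g(y_2) = b*y + (c1 - a1*y)*x1 + (c2 - a2*y)*x2 = 7*0.7 + 8.6*0.0 + 5.8*0.0 = 4.9 + 0.0 + 0.0 = 4.9


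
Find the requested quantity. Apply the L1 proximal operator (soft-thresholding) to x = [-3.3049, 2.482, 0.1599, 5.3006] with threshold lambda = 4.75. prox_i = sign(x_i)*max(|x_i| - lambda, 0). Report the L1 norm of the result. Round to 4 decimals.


Soft-thresholding with lambda = 4.75:
prox(-3.3049) = sign(-3.3049)*max(|-3.3049| - 4.75, 0) = 0.0
prox(2.482) = sign(2.482)*max(|2.482| - 4.75, 0) = 0.0
prox(0.1599) = sign(0.1599)*max(|0.1599| - 4.75, 0) = 0.0
prox(5.3006) = sign(5.3006)*max(|5.3006| - 4.75, 0) = 0.5506
prox(x) = [0.0, 0.0, 0.0, 0.5506]
||prox(x)||_1 = 0.0 + 0.0 + 0.0 + 0.5506 = 0.5506


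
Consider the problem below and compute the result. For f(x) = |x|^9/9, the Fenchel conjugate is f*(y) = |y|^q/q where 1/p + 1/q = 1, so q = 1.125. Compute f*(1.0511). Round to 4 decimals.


The conjugate exponent q satisfies 1/p + 1/q = 1.
p = 9, so q = 9/(9 - 1) = 1.125
|y|^q = 1.0511^1.125 = 1.0577
f*(1.0511) = 1.0577 / 1.125 = 0.9401


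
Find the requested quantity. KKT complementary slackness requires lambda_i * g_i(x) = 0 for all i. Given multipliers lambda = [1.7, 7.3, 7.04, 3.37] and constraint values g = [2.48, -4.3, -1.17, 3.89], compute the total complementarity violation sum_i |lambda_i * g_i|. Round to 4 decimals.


KKT complementary slackness check:
lambda_1 * g_1 = 1.7 * 2.48 = 4.216
lambda_2 * g_2 = 7.3 * -4.3 = -31.39
lambda_3 * g_3 = 7.04 * -1.17 = -8.2368
lambda_4 * g_4 = 3.37 * 3.89 = 13.1093
Total violation = 4.216 + 31.39 + 8.2368 + 13.1093 = 56.9521


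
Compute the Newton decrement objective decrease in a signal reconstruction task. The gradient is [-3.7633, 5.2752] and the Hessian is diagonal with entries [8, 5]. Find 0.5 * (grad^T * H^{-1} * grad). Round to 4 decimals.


Step 1: H is diagonal, so H^(-1) * g = [-0.4704, 1.055].
Step 2: g^T H^(-1) g = sum_i g_i^2 / H_ii
  = (-3.7633)^2/8 + (5.2752)^2/5
  = 1.7703 + 5.5655 = 7.3359
Step 3: Objective decrease = 0.5 * g^T H^(-1) g = 3.6679


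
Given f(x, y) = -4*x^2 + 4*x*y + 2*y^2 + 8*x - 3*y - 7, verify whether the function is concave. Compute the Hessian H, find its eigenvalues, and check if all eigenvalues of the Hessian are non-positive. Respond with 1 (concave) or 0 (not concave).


The Hessian of f(x,y) = -4*x^2 + 4*x*y + 2*y^2 + 8*x - 3*y - 7 is:
H = [[-8, 4], [4, 4]]
Trace = -8 + 4 = -4
Determinant = -8*4 - (4)^2 = -48
Discriminant = (-4)^2 - 4*-48 = 208.0
Eigenvalues: lambda_1 = -9.2111, lambda_2 = 5.2111
The function is not concave.

0


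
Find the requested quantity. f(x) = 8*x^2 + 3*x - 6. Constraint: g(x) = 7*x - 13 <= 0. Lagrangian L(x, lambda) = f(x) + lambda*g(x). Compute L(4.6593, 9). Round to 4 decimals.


Step 1: Evaluate f(x).
f(4.6593) = 8*4.6593^2 + 3*4.6593 - 6 = 181.6505
Step 2: Evaluate g(x).
g(4.6593) = 7*4.6593 - 13 = 19.6151
Step 3: Compute Lagrangian.
L = 181.6505 + 9*19.6151 = 358.1864


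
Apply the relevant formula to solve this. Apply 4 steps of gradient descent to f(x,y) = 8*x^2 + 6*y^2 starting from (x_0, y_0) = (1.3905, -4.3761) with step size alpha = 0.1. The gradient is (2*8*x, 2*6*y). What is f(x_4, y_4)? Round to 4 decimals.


Gradient descent on f(x,y) = 8*x^2 + 6*y^2.
Starting point: (1.3905, -4.3761), alpha = 0.1
Step 1: grad_x = 2*8*1.3905 = 22.248, grad_y = 2*6*-4.3761 = -52.5132
  x_1 = 1.3905 - 0.1*22.248 = -0.8343
  y_1 = -4.3761 - 0.1*-52.5132 = 0.8752
Step 2: grad_x = 2*8*-0.8343 = -13.3488, grad_y = 2*6*0.8752 = 10.5026
  x_2 = -0.8343 - 0.1*-13.3488 = 0.5006
  y_2 = 0.8752 - 0.1*10.5026 = -0.175
Step 3: grad_x = 2*8*0.5006 = 8.0093, grad_y = 2*6*-0.175 = -2.1005
  x_3 = 0.5006 - 0.1*8.0093 = -0.3003
  y_3 = -0.175 - 0.1*-2.1005 = 0.035
Step 4: grad_x = 2*8*-0.3003 = -4.8056, grad_y = 2*6*0.035 = 0.4201
  x_4 = -0.3003 - 0.1*-4.8056 = 0.1802
  y_4 = 0.035 - 0.1*0.4201 = -0.007
f(0.1802, -0.007) = 8*0.1802^2 + 6*(-0.007)^2 = 0.2601


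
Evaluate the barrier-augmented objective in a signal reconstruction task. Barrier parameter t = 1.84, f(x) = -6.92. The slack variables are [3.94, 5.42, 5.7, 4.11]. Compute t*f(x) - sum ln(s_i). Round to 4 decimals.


Step 1: Compute log-barrier.
ln values: [1.3712, 1.6901, 1.7405, 1.4134]
phi = -(1.3712 + 1.6901 + 1.7405 + 1.4134) = -6.2152
Step 2: Compute augmented objective.
t*f(x) = 1.84*-6.92 = -12.7328
Total = -12.7328 - 6.2152 = -18.948


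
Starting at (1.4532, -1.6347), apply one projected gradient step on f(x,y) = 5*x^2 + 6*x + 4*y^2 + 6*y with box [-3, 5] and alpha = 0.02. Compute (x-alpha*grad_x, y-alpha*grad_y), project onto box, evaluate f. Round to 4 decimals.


Step 1: Compute gradient at (1.4532, -1.6347).
grad_x = 2*5*1.4532 + 6 = 20.532
grad_y = 2*4*-1.6347 + 6 = -7.0776
Step 2: Gradient step.
x_raw = 1.4532 - 0.02*20.532 = 1.0426
y_raw = -1.6347 - 0.02*-7.0776 = -1.4931
Step 3: Project onto [-3, 5].
x_proj = clip(1.0426) = 1.0426
y_proj = clip(-1.4931) = -1.4931
Step 4: Evaluate f.
f(1.0426, -1.4931) = 11.6491


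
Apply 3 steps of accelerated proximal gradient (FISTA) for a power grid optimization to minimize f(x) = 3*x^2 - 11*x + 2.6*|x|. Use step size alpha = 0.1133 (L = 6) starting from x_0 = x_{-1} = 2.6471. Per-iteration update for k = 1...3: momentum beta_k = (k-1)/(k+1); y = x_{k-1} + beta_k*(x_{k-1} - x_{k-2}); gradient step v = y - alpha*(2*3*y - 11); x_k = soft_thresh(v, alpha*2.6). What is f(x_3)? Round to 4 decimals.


FISTA on f(x) = 3*x^2 - 11*x + 2.6*|x|
L = 6, alpha = 0.1133
Iteration 1: beta = 0.0, y = 2.6471 + 0.0*(2.6471 - 2.6471) = 2.6471
  grad(y) = 4.8826, v = y - alpha*grad = 2.0939
  prox(v) = soft_thresh(2.0939, 0.2946) = 1.7993
Iteration 2: beta = 0.3333, y = 1.7993 + 0.3333*(1.7993 - 2.6471) = 1.5167
  grad(y) = -1.8996, v = y - alpha*grad = 1.732
  prox(v) = soft_thresh(1.732, 0.2946) = 1.4374
Iteration 3: beta = 0.5, y = 1.4374 + 0.5*(1.4374 - 1.7993) = 1.2564
  grad(y) = -3.4616, v = y - alpha*grad = 1.6486
  prox(v) = soft_thresh(1.6486, 0.2946) = 1.354
f(x_3) = 3*1.354^2 - 11*1.354 + 2.6*|1.354| = -5.8737


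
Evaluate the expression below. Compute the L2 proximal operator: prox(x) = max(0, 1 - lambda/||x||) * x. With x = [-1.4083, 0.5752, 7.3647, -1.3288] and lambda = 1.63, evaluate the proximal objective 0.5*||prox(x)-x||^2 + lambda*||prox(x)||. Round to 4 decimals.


Step 1: Compute ||x||.
||x|| = 7.6367
Step 2: Compute scaling factor.
scale = max(0, 1 - 1.63/7.6367) = 0.7866
Step 3: prox(x) = [-1.1077, 0.4524, 5.7927, -1.0452]
||prox(x)|| = 6.0067
Step 4: Proximal objective.
0.5*||prox-x||^2 = 1.3285
lambda*||prox|| = 9.7909
Total = 11.1193


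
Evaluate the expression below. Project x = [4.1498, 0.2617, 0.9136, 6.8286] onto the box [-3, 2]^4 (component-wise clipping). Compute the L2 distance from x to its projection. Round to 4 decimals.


Project each component onto [-3, 2].
clip(4.1498) = 2.0, clip(0.2617) = 0.2617, clip(0.9136) = 0.9136, clip(6.8286) = 2.0
Projection = [2.0, 0.2617, 0.9136, 2.0]
Squared diffs: [4.6216, 0.0, 0.0, 23.3154]
Distance = sqrt(27.937) = 5.2855


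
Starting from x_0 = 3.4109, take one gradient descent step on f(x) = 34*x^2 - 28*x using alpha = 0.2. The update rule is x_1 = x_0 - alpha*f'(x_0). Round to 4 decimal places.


We compute the gradient at x_0 and apply the update.
f'(x) = 68*x - 28
f'(3.4109) = 68*3.4109 - 28 = 203.9412
x_1 = 3.4109 - 0.2*203.9412 = -37.3773


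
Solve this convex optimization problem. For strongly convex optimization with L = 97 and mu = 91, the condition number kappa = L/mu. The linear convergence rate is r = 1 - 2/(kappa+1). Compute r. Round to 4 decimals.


Step 1: Compute the condition number.
kappa = L/mu = 97/91 = 1.0659
Step 2: Compute the convergence rate.
r = 1 - 2/(kappa + 1) = 1 - 2*mu/(L + mu) = (L - mu)/(L + mu) = 6/188 = 0.0319


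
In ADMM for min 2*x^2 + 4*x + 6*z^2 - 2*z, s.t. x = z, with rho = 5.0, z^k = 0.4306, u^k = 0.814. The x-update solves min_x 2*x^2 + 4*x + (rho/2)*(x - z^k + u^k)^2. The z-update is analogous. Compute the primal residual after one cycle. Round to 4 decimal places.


ADMM iteration with rho = 5.0, z^k = 0.4306, u^k = 0.814
Step 1: x-update.
Minimize 2*x^2 + 4*x + (5.0/2)*(x - 0.4306 + 0.814)^2
FOC: (2*2 + 5.0)*x = -4 + 5.0*(0.4306 - 0.814)
x^{k+1} = -0.6574
Step 2: z-update.
Minimize 6*z^2 - 2*z + (5.0/2)*(-0.6574 - z + 0.814)^2
FOC: (2*6 + 5.0)*z = 2 + 5.0*(-0.6574 + 0.814)
z^{k+1} = 0.1637
Step 3: u-update.
u^{k+1} = 0.814 - 0.6574 - 0.1637 = -0.0071
Step 4: Primal residual = |-0.6574 - 0.1637| = 0.8211


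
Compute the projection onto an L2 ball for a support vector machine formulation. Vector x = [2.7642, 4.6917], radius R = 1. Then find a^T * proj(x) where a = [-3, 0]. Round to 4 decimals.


Step 1: Compute ||x|| (intermediates to 6 decimals).
||x|| = sqrt(2.7642^2 + 4.6917^2) = 5.445443
Step 2: Project.
Since ||x|| > R, scale = R/||x|| = 1/5.445443 = 0.18364, proj(x) = scale * x
proj(x) = [0.507618, 0.861584]
Step 3: Dot product.
a^T * proj(x) = -3*0.507618 + 0*0.861584 = -1.5229


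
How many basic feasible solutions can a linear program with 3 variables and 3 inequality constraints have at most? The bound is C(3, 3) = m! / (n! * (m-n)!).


Each vertex corresponds to some choice of n active constraints out of m, so the number of vertices is at most C(m, n) = m! / (n!(m-n)!).
m = 3, n = 3
Numerator: 3 * 2 * 1
Denominator: 3! = 6
C(3, 3) = 1


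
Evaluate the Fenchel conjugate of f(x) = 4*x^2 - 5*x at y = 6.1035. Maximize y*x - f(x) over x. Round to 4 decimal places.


f*(y) = sup_x {y*x - a*x^2 - b*x} = sup_x {(y-b)*x - a*x^2}
FOC: (y - b) - 2a*x = 0 => x* = (y - b)/(2a)
x* = (6.1035 + 5)/(2*4) = 1.3879
f*(6.1035) = (y-b)^2/(4a) = (6.1035 + 5)^2/(4*4)
= 123.2877/16 = 7.7055


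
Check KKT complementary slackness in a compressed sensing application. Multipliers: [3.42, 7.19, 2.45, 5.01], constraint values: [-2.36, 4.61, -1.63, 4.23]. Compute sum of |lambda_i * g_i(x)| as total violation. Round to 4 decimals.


KKT complementary slackness check:
lambda_1 * g_1 = 3.42 * -2.36 = -8.0712
lambda_2 * g_2 = 7.19 * 4.61 = 33.1459
lambda_3 * g_3 = 2.45 * -1.63 = -3.9935
lambda_4 * g_4 = 5.01 * 4.23 = 21.1923
Total violation = 8.0712 + 33.1459 + 3.9935 + 21.1923 = 66.4029


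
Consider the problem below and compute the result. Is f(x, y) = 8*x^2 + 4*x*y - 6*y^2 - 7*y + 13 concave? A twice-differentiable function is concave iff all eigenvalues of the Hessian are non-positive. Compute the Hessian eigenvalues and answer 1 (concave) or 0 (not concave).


The Hessian of f(x,y) = 8*x^2 + 4*x*y - 6*y^2 - 7*y + 13 is:
H = [[16, 4], [4, -12]]
Trace = 16 - 12 = 4
Determinant = 16*-12 - (4)^2 = -208
Discriminant = (4)^2 - 4*-208 = 848.0
Eigenvalues: lambda_1 = -12.5602, lambda_2 = 16.5602
The function is not concave.

0


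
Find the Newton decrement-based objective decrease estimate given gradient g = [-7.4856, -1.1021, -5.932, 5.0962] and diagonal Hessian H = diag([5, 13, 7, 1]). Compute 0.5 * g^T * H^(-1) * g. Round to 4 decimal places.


Step 1: H is diagonal, so H^(-1) * g = [-1.4971, -0.0848, -0.8474, 5.0962].
Step 2: g^T H^(-1) g = sum_i g_i^2 / H_ii
  = (-7.4856)^2/5 + (-1.1021)^2/13 + (-5.932)^2/7 + (5.0962)^2/1
  = 11.2068 + 0.0934 + 5.0269 + 25.9713 = 42.2985
Step 3: Objective decrease = 0.5 * g^T H^(-1) g = 21.1492


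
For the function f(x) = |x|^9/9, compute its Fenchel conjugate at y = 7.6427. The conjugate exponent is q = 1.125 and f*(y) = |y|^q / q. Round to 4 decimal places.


The conjugate exponent q satisfies 1/p + 1/q = 1.
p = 9, so q = 9/(9 - 1) = 1.125
|y|^q = 7.6427^1.125 = 9.8549
f*(7.6427) = 9.8549 / 1.125 = 8.7599


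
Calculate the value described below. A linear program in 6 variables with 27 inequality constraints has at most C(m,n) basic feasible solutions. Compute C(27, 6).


Each vertex corresponds to some choice of n active constraints out of m, so the number of vertices is at most C(m, n) = m! / (n!(m-n)!).
m = 27, n = 6
Numerator: 27 * 26 * 25 * 24 * 23 * 22
Denominator: 6! = 720
C(27, 6) = 296010


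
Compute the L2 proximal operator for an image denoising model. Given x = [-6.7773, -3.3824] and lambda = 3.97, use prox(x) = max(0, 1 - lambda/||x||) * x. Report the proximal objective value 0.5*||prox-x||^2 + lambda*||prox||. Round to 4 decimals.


Step 1: Compute ||x||.
||x|| = 7.5745
Step 2: Compute scaling factor.
scale = max(0, 1 - 3.97/7.5745) = 0.4759
Step 3: prox(x) = [-3.2251, -1.6096]
||prox(x)|| = 3.6045
Step 4: Proximal objective.
0.5*||prox-x||^2 = 7.8805
lambda*||prox|| = 14.3099
Total = 22.1902


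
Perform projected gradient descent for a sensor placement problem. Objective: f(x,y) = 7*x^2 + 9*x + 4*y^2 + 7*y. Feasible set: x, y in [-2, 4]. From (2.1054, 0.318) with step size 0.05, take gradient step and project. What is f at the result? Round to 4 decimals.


Step 1: Compute gradient at (2.1054, 0.318).
grad_x = 2*7*2.1054 + 9 = 38.4756
grad_y = 2*4*0.318 + 7 = 9.544
Step 2: Gradient step.
x_raw = 2.1054 - 0.05*38.4756 = 0.1816
y_raw = 0.318 - 0.05*9.544 = -0.1592
Step 3: Project onto [-2, 4].
x_proj = clip(0.1816) = 0.1816
y_proj = clip(-0.1592) = -0.1592
Step 4: Evaluate f.
f(0.1816, -0.1592) = 0.8525


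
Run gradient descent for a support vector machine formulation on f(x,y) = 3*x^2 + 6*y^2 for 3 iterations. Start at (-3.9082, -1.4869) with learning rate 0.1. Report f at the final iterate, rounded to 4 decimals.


Gradient descent on f(x,y) = 3*x^2 + 6*y^2.
Starting point: (-3.9082, -1.4869), alpha = 0.1
Step 1: grad_x = 2*3*-3.9082 = -23.4492, grad_y = 2*6*-1.4869 = -17.8428
  x_1 = -3.9082 - 0.1*-23.4492 = -1.5633
  y_1 = -1.4869 - 0.1*-17.8428 = 0.2974
Step 2: grad_x = 2*3*-1.5633 = -9.3797, grad_y = 2*6*0.2974 = 3.5686
  x_2 = -1.5633 - 0.1*-9.3797 = -0.6253
  y_2 = 0.2974 - 0.1*3.5686 = -0.0595
Step 3: grad_x = 2*3*-0.6253 = -3.7519, grad_y = 2*6*-0.0595 = -0.7137
  x_3 = -0.6253 - 0.1*-3.7519 = -0.2501
  y_3 = -0.0595 - 0.1*-0.7137 = 0.0119
f(-0.2501, 0.0119) = 3*(-0.2501)^2 + 6*0.0119^2 = 0.1885


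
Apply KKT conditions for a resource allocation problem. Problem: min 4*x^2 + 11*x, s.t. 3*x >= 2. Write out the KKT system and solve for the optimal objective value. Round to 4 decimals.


Step 1: Try lambda = 0 (constraint inactive).
x_unc = -11/(2*4) = -1.375
Check: 3*-1.375 = -4.125 < 2 -- violated!
Step 2: Constraint must be active: 3*x = 2
x* = 2/3 = 0.6667 (rounded; the exact value 2/3 is used below)
lambda = (2*4*(2/3) + 11)/3 = 5.4444
Step 3: Compute optimal value.
f(x*) = 4*(2/3)^2 + 11*(2/3) = 9.1111


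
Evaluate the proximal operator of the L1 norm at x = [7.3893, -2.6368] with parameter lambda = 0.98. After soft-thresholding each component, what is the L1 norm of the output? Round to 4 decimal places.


Soft-thresholding with lambda = 0.98:
prox(7.3893) = sign(7.3893)*max(|7.3893| - 0.98, 0) = 6.4093
prox(-2.6368) = sign(-2.6368)*max(|-2.6368| - 0.98, 0) = -1.6568
prox(x) = [6.4093, -1.6568]
||prox(x)||_1 = 6.4093 + 1.6568 = 8.0661


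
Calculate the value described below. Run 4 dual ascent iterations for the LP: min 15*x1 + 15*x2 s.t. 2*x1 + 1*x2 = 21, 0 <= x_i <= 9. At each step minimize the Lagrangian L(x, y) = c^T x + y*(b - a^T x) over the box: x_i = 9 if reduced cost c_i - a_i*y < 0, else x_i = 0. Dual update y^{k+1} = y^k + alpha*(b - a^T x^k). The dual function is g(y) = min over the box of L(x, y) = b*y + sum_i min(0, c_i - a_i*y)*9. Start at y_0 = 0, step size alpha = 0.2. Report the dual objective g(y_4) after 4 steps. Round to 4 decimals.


Dual ascent for LP: min 15*x1 + 15*x2, 2*x1 + 1*x2 = 21, 0 <= x_i <= 9
Step 1: y^k = 0.0, reduced costs: (15.0, 15.0)
  x^k = (0.0, 0.0), subgradient = b - a^T x = 21.0
  y^{k+1} = 0.0 + 0.2*21.0 = 4.2
Step 2: y^k = 4.2, reduced costs: (6.6, 10.8)
  x^k = (0.0, 0.0), subgradient = b - a^T x = 21.0
  y^{k+1} = 4.2 + 0.2*21.0 = 8.4
Step 3: y^k = 8.4, reduced costs: (-1.8, 6.6)
  x^k = (9.0, 0.0), subgradient = b - a^T x = 3.0
  y^{k+1} = 8.4 + 0.2*3.0 = 9.0
Step 4: y^k = 9.0, reduced costs: (-3.0, 6.0)
  x^k = (9.0, 0.0), subgradient = b - a^T x = 3.0
  y^{k+1} = 9.0 + 0.2*3.0 = 9.6
Dual objective at y_4 = 9.6: reduced costs (-4.2, 5.4), box minimizer x = (9.0, 0.0)
g(y_4) = b*y + (c1 - a1*y)*x1 + (c2 - a2*y)*x2 = 21*9.6 + (-4.2)*9.0 + 5.4*0.0 = 201.6 - 37.8 + 0.0 = 163.8


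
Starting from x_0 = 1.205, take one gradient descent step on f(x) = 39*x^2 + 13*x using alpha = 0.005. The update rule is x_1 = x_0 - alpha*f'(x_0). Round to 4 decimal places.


We compute the gradient at x_0 and apply the update.
f'(x) = 78*x + 13
f'(1.205) = 78*1.205 + 13 = 106.99
x_1 = 1.205 - 0.005*106.99 = 0.6701


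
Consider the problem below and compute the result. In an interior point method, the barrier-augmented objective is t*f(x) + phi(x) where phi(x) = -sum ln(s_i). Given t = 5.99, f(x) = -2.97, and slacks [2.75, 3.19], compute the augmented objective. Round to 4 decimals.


Step 1: Compute log-barrier.
ln values: [1.0116, 1.16]
phi = -(1.0116 + 1.16) = -2.1716
Step 2: Compute augmented objective.
t*f(x) = 5.99*-2.97 = -17.7903
Total = -17.7903 - 2.1716 = -19.9619


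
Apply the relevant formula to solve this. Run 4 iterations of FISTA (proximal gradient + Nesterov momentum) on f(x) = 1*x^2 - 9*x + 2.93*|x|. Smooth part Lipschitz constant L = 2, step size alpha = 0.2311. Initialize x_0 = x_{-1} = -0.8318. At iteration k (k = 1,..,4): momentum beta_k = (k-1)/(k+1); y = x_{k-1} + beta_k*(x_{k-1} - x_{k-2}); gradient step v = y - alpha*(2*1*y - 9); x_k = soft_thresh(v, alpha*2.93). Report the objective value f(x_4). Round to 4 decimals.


FISTA on f(x) = 1*x^2 - 9*x + 2.93*|x|
L = 2, alpha = 0.2311
Iteration 1: beta = 0.0, y = -0.8318 + 0.0*(-0.8318 + 0.8318) = -0.8318
  grad(y) = -10.6636, v = y - alpha*grad = 1.6326
  prox(v) = soft_thresh(1.6326, 0.6771) = 0.9554
Iteration 2: beta = 0.3333, y = 0.9554 + 0.3333*(0.9554 + 0.8318) = 1.5512
  grad(y) = -5.8976, v = y - alpha*grad = 2.9141
  prox(v) = soft_thresh(2.9141, 0.6771) = 2.237
Iteration 3: beta = 0.5, y = 2.237 + 0.5*(2.237 - 0.9554) = 2.8778
  grad(y) = -3.2444, v = y - alpha*grad = 3.6276
  prox(v) = soft_thresh(3.6276, 0.6771) = 2.9504
Iteration 4: beta = 0.6, y = 2.9504 + 0.6*(2.9504 - 2.237) = 3.3785
  grad(y) = -2.243, v = y - alpha*grad = 3.8969
  prox(v) = soft_thresh(3.8969, 0.6771) = 3.2197
f(x_4) = 1*3.2197^2 - 9*3.2197 + 2.93*|3.2197| = -9.1771


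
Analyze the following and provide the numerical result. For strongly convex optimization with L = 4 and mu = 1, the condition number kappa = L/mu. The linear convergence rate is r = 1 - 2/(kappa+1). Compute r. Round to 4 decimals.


Step 1: Compute the condition number.
kappa = L/mu = 4/1 = 4.0
Step 2: Compute the convergence rate.
r = 1 - 2/(kappa + 1) = 1 - 2*mu/(L + mu) = (L - mu)/(L + mu) = 3/5 = 0.6


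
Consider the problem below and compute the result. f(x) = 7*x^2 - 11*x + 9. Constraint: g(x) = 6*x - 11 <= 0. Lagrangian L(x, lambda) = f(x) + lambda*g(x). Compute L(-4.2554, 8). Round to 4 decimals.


Step 1: Evaluate f(x).
f(-4.2554) = 7*(-4.2554)^2 - 11*(-4.2554) + 9 = 182.5684
Step 2: Evaluate g(x).
g(-4.2554) = 6*-4.2554 - 11 = -36.5324
Step 3: Compute Lagrangian.
L = 182.5684 + 8*-36.5324 = -109.6908


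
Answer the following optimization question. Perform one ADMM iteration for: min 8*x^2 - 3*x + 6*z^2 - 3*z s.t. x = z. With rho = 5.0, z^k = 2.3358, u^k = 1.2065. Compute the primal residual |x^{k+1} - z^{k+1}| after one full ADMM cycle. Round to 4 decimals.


ADMM iteration with rho = 5.0, z^k = 2.3358, u^k = 1.2065
Step 1: x-update.
Minimize 8*x^2 - 3*x + (5.0/2)*(x - 2.3358 + 1.2065)^2
FOC: (2*8 + 5.0)*x = 3 + 5.0*(2.3358 - 1.2065)
x^{k+1} = 0.4117
Step 2: z-update.
Minimize 6*z^2 - 3*z + (5.0/2)*(0.4117 - z + 1.2065)^2
FOC: (2*6 + 5.0)*z = 3 + 5.0*(0.4117 + 1.2065)
z^{k+1} = 0.6524
Step 3: u-update.
u^{k+1} = 1.2065 + 0.4117 - 0.6524 = 0.9658
Step 4: Primal residual = |0.4117 - 0.6524| = 0.2407


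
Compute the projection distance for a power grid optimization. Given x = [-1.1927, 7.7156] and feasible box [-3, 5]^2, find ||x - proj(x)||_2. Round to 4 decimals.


Project each component onto [-3, 5].
clip(-1.1927) = -1.1927, clip(7.7156) = 5.0
Projection = [-1.1927, 5.0]
Squared diffs: [0.0, 7.3745]
Distance = sqrt(7.3745) = 2.7156


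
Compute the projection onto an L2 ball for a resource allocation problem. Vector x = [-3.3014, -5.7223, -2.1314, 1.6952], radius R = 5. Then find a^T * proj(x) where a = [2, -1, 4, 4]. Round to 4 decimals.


Step 1: Compute ||x|| (intermediates to 6 decimals).
||x|| = sqrt((-3.3014)^2 + (-5.7223)^2 + (-2.1314)^2 + 1.6952^2) = 7.145665
Step 2: Project.
Since ||x|| > R, scale = R/||x|| = 5/7.145665 = 0.699725, proj(x) = scale * x
proj(x) = [-2.310072, -4.004036, -1.491394, 1.186174]
Step 3: Dot product.
a^T * proj(x) = 2*(-2.310072) - 1*(-4.004036) + 4*(-1.491394) + 4*1.186174 = -1.837


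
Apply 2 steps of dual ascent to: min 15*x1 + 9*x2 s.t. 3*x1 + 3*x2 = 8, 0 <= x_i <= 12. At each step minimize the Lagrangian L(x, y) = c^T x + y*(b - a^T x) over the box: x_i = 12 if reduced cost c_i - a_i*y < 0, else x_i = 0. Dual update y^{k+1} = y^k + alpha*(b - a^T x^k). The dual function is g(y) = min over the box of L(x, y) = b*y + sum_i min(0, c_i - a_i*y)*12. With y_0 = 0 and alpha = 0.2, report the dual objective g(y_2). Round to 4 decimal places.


Dual ascent for LP: min 15*x1 + 9*x2, 3*x1 + 3*x2 = 8, 0 <= x_i <= 12
Step 1: y^k = 0.0, reduced costs: (15.0, 9.0)
  x^k = (0.0, 0.0), subgradient = b - a^T x = 8.0
  y^{k+1} = 0.0 + 0.2*8.0 = 1.6
Step 2: y^k = 1.6, reduced costs: (10.2, 4.2)
  x^k = (0.0, 0.0), subgradient = b - a^T x = 8.0
  y^{k+1} = 1.6 + 0.2*8.0 = 3.2
Dual objective at y_2 = 3.2: reduced costs (5.4, -0.6), box minimizer x = (0.0, 12.0)
g(y_2) = b*y + (c1 - a1*y)*x1 + (c2 - a2*y)*x2 = 8*3.2 + 5.4*0.0 + (-0.6)*12.0 = 25.6 + 0.0 - 7.2 = 18.4


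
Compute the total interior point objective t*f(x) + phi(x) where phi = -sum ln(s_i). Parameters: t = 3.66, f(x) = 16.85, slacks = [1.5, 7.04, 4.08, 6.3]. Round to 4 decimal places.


Step 1: Compute log-barrier.
ln values: [0.4055, 1.9516, 1.4061, 1.8405]
phi = -(0.4055 + 1.9516 + 1.4061 + 1.8405) = -5.6037
Step 2: Compute augmented objective.
t*f(x) = 3.66*16.85 = 61.671
Total = 61.671 - 5.6037 = 56.0673


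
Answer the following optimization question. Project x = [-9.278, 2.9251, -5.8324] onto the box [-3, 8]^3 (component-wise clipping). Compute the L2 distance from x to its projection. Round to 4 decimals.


Project each component onto [-3, 8].
clip(-9.278) = -3.0, clip(2.9251) = 2.9251, clip(-5.8324) = -3.0
Projection = [-3.0, 2.9251, -3.0]
Squared diffs: [39.4133, 0.0, 8.0225]
Distance = sqrt(47.4358) = 6.8874


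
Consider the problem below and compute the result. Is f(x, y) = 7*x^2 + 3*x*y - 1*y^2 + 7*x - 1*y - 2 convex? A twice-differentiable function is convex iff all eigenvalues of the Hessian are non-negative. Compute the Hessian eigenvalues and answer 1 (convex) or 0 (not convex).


The Hessian of f(x,y) = 7*x^2 + 3*x*y - 1*y^2 + 7*x - 1*y - 2 is:
H = [[14, 3], [3, -2]]
Trace = 14 - 2 = 12
Determinant = 14*-2 - (3)^2 = -37
Discriminant = (12)^2 - 4*-37 = 292.0
Eigenvalues: lambda_1 = -2.544, lambda_2 = 14.544
The function is not convex.

0


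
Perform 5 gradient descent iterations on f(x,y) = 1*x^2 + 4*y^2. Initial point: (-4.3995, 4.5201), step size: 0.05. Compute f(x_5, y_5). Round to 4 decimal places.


Gradient descent on f(x,y) = 1*x^2 + 4*y^2.
Starting point: (-4.3995, 4.5201), alpha = 0.05
Step 1: grad_x = 2*1*-4.3995 = -8.799, grad_y = 2*4*4.5201 = 36.1608
  x_1 = -4.3995 - 0.05*-8.799 = -3.9596
  y_1 = 4.5201 - 0.05*36.1608 = 2.7121
Step 2: grad_x = 2*1*-3.9596 = -7.9191, grad_y = 2*4*2.7121 = 21.6965
  x_2 = -3.9596 - 0.05*-7.9191 = -3.5636
  y_2 = 2.7121 - 0.05*21.6965 = 1.6272
Step 3: grad_x = 2*1*-3.5636 = -7.1272, grad_y = 2*4*1.6272 = 13.0179
  x_3 = -3.5636 - 0.05*-7.1272 = -3.2072
  y_3 = 1.6272 - 0.05*13.0179 = 0.9763
Step 4: grad_x = 2*1*-3.2072 = -6.4145, grad_y = 2*4*0.9763 = 7.8107
  x_4 = -3.2072 - 0.05*-6.4145 = -2.8865
  y_4 = 0.9763 - 0.05*7.8107 = 0.5858
Step 5: grad_x = 2*1*-2.8865 = -5.773, grad_y = 2*4*0.5858 = 4.6864
  x_5 = -2.8865 - 0.05*-5.773 = -2.5979
  y_5 = 0.5858 - 0.05*4.6864 = 0.3515
f(-2.5979, 0.3515) = 1*(-2.5979)^2 + 4*0.3515^2 = 7.243


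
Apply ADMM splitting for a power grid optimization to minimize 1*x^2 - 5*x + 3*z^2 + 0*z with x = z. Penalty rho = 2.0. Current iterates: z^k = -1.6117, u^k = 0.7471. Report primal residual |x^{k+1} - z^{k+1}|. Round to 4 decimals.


ADMM iteration with rho = 2.0, z^k = -1.6117, u^k = 0.7471
Step 1: x-update.
Minimize 1*x^2 - 5*x + (2.0/2)*(x + 1.6117 + 0.7471)^2
FOC: (2*1 + 2.0)*x = 5 + 2.0*(-1.6117 - 0.7471)
x^{k+1} = 0.0706
Step 2: z-update.
Minimize 3*z^2 + 0*z + (2.0/2)*(0.0706 - z + 0.7471)^2
FOC: (2*3 + 2.0)*z = 0 + 2.0*(0.0706 + 0.7471)
z^{k+1} = 0.2044
Step 3: u-update.
u^{k+1} = 0.7471 + 0.0706 - 0.2044 = 0.6133
Step 4: Primal residual = |0.0706 - 0.2044| = 0.1338


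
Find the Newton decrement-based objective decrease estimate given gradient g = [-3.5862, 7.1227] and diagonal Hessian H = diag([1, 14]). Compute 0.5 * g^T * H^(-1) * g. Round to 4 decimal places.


Step 1: H is diagonal, so H^(-1) * g = [-3.5862, 0.5088].
Step 2: g^T H^(-1) g = sum_i g_i^2 / H_ii
  = (-3.5862)^2/1 + (7.1227)^2/14
  = 12.8608 + 3.6238 = 16.4846
Step 3: Objective decrease = 0.5 * g^T H^(-1) g = 8.2423


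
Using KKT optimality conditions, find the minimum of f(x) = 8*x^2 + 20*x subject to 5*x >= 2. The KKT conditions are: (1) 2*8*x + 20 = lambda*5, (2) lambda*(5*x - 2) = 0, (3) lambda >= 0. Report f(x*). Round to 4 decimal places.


Step 1: Try lambda = 0 (constraint inactive).
x_unc = -20/(2*8) = -1.25
Check: 5*-1.25 = -6.25 < 2 -- violated!
Step 2: Constraint must be active: 5*x = 2
x* = 2/5 = 0.4
lambda = (2*8*0.4 + 20)/5 = 5.28
Step 3: Compute optimal value.
f(x*) = 8*0.4^2 + 20*0.4 = 9.28


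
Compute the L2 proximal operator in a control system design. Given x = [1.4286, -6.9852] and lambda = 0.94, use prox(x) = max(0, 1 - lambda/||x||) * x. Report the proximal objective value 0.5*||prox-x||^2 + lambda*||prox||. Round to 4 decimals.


Step 1: Compute ||x||.
||x|| = 7.1298
Step 2: Compute scaling factor.
scale = max(0, 1 - 0.94/7.1298) = 0.8682
Step 3: prox(x) = [1.2403, -6.0643]
||prox(x)|| = 6.1898
Step 4: Proximal objective.
0.5*||prox-x||^2 = 0.4418
lambda*||prox|| = 5.8184
Total = 6.2602


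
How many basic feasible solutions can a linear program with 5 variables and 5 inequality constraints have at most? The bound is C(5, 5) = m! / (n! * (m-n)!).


Each vertex corresponds to some choice of n active constraints out of m, so the number of vertices is at most C(m, n) = m! / (n!(m-n)!).
m = 5, n = 5
Numerator: 5 * 4 * 3 * 2 * 1
Denominator: 5! = 120
C(5, 5) = 1


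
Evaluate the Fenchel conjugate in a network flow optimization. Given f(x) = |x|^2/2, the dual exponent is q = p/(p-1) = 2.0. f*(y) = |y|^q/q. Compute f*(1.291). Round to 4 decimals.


The conjugate exponent q satisfies 1/p + 1/q = 1.
p = 2, so q = 2/(2 - 1) = 2.0
|y|^q = 1.291^2.0 = 1.6667
f*(1.291) = 1.6667 / 2.0 = 0.8333


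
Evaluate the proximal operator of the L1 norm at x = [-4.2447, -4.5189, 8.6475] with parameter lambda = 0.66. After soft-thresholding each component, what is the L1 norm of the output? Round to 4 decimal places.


Soft-thresholding with lambda = 0.66:
prox(-4.2447) = sign(-4.2447)*max(|-4.2447| - 0.66, 0) = -3.5847
prox(-4.5189) = sign(-4.5189)*max(|-4.5189| - 0.66, 0) = -3.8589
prox(8.6475) = sign(8.6475)*max(|8.6475| - 0.66, 0) = 7.9875
prox(x) = [-3.5847, -3.8589, 7.9875]
||prox(x)||_1 = 3.5847 + 3.8589 + 7.9875 = 15.4311


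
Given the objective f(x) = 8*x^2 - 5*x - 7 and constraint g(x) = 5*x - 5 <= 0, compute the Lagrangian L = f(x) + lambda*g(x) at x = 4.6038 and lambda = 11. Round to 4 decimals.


Step 1: Evaluate f(x).
f(4.6038) = 8*4.6038^2 - 5*4.6038 - 7 = 139.5408
Step 2: Evaluate g(x).
g(4.6038) = 5*4.6038 - 5 = 18.019
Step 3: Compute Lagrangian.
L = 139.5408 + 11*18.019 = 337.7498


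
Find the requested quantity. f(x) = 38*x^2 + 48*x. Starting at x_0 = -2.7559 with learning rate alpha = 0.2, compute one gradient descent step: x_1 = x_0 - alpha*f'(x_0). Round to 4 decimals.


We compute the gradient at x_0 and apply the update.
f'(x) = 76*x + 48
f'(-2.7559) = 76*-2.7559 + 48 = -161.4484
x_1 = -2.7559 - 0.2*-161.4484 = 29.5338


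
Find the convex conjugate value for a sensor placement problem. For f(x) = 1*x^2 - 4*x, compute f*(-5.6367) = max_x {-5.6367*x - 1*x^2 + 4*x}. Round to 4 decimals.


f*(y) = sup_x {y*x - a*x^2 - b*x} = sup_x {(y-b)*x - a*x^2}
FOC: (y - b) - 2a*x = 0 => x* = (y - b)/(2a)
x* = (-5.6367 + 4)/(2*1) = -0.8184
f*(-5.6367) = (y-b)^2/(4a) = (-5.6367 + 4)^2/(4*1)
= 2.6788/4 = 0.6697


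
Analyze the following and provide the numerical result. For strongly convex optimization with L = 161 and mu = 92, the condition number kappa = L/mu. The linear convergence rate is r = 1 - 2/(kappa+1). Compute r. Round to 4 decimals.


Step 1: Compute the condition number.
kappa = L/mu = 161/92 = 1.75
Step 2: Compute the convergence rate.
r = 1 - 2/(kappa + 1) = 1 - 2*mu/(L + mu) = (L - mu)/(L + mu) = 69/253 = 0.2727


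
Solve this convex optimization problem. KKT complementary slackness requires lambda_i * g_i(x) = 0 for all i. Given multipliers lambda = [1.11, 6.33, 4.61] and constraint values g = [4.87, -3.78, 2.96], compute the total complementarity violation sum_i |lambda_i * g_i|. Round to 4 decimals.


KKT complementary slackness check:
lambda_1 * g_1 = 1.11 * 4.87 = 5.4057
lambda_2 * g_2 = 6.33 * -3.78 = -23.9274
lambda_3 * g_3 = 4.61 * 2.96 = 13.6456
Total violation = 5.4057 + 23.9274 + 13.6456 = 42.9787


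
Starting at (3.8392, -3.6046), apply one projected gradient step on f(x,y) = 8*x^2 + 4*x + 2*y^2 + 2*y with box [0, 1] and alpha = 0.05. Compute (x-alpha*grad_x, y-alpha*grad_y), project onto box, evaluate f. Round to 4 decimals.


Step 1: Compute gradient at (3.8392, -3.6046).
grad_x = 2*8*3.8392 + 4 = 65.4272
grad_y = 2*2*-3.6046 + 2 = -12.4184
Step 2: Gradient step.
x_raw = 3.8392 - 0.05*65.4272 = 0.5678
y_raw = -3.6046 - 0.05*-12.4184 = -2.9837
Step 3: Project onto [0, 1].
x_proj = clip(0.5678) = 0.5678
y_proj = clip(-2.9837) = 0.0
Step 4: Evaluate f.
f(0.5678, 0.0) = 4.8509


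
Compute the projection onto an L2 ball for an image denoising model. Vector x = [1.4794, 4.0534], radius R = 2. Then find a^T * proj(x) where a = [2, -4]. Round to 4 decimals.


Step 1: Compute ||x|| (intermediates to 6 decimals).
||x|| = sqrt(1.4794^2 + 4.0534^2) = 4.314936
Step 2: Project.
Since ||x|| > R, scale = R/||x|| = 2/4.314936 = 0.463506, proj(x) = scale * x
proj(x) = [0.685711, 1.878775]
Step 3: Dot product.
a^T * proj(x) = 2*0.685711 - 4*1.878775 = -6.1437


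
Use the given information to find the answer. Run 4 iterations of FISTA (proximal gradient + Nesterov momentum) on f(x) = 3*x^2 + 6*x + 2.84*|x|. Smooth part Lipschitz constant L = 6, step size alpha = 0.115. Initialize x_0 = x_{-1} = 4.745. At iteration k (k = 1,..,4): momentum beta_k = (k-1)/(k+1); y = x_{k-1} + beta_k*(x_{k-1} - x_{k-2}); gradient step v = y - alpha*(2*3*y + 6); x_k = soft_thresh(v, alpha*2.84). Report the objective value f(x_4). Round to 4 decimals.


FISTA on f(x) = 3*x^2 + 6*x + 2.84*|x|
L = 6, alpha = 0.115
Iteration 1: beta = 0.0, y = 4.745 + 0.0*(4.745 - 4.745) = 4.745
  grad(y) = 34.47, v = y - alpha*grad = 0.781
  prox(v) = soft_thresh(0.781, 0.3266) = 0.4544
Iteration 2: beta = 0.3333, y = 0.4544 + 0.3333*(0.4544 - 4.745) = -0.9759
  grad(y) = 0.1448, v = y - alpha*grad = -0.9925
  prox(v) = soft_thresh(-0.9925, 0.3266) = -0.6659
Iteration 3: beta = 0.5, y = -0.6659 + 0.5*(-0.6659 - 0.4544) = -1.2261
  grad(y) = -1.3563, v = y - alpha*grad = -1.0701
  prox(v) = soft_thresh(-1.0701, 0.3266) = -0.7435
Iteration 4: beta = 0.6, y = -0.7435 + 0.6*(-0.7435 + 0.6659) = -0.79
  grad(y) = 1.2599, v = y - alpha*grad = -0.9349
  prox(v) = soft_thresh(-0.9349, 0.3266) = -0.6083
f(x_4) = 3*(-0.6083)^2 + 6*(-0.6083) + 2.84*|-0.6083| = -0.8121


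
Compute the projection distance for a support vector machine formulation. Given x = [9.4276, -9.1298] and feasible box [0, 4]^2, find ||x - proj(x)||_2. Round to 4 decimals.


Project each component onto [0, 4].
clip(9.4276) = 4.0, clip(-9.1298) = 0.0
Projection = [4.0, 0.0]
Squared diffs: [29.4588, 83.3532]
Distance = sqrt(112.812) = 10.6213


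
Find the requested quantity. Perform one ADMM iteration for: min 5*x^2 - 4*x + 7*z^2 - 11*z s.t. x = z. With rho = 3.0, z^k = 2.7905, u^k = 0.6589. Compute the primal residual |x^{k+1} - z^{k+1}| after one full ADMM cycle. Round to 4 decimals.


ADMM iteration with rho = 3.0, z^k = 2.7905, u^k = 0.6589
Step 1: x-update.
Minimize 5*x^2 - 4*x + (3.0/2)*(x - 2.7905 + 0.6589)^2
FOC: (2*5 + 3.0)*x = 4 + 3.0*(2.7905 - 0.6589)
x^{k+1} = 0.7996
Step 2: z-update.
Minimize 7*z^2 - 11*z + (3.0/2)*(0.7996 - z + 0.6589)^2
FOC: (2*7 + 3.0)*z = 11 + 3.0*(0.7996 + 0.6589)
z^{k+1} = 0.9044
Step 3: u-update.
u^{k+1} = 0.6589 + 0.7996 - 0.9044 = 0.5541
Step 4: Primal residual = |0.7996 - 0.9044| = 0.1048


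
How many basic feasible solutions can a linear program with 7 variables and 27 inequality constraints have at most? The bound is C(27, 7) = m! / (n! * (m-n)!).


Each vertex corresponds to some choice of n active constraints out of m, so the number of vertices is at most C(m, n) = m! / (n!(m-n)!).
m = 27, n = 7
Numerator: 27 * 26 * 25 * 24 * 23 * 22 * 21
Denominator: 7! = 5040
C(27, 7) = 888030


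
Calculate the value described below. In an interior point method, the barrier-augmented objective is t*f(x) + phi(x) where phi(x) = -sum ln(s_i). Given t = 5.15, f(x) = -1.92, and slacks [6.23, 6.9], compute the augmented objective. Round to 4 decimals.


Step 1: Compute log-barrier.
ln values: [1.8294, 1.9315]
phi = -(1.8294 + 1.9315) = -3.7609
Step 2: Compute augmented objective.
t*f(x) = 5.15*-1.92 = -9.888
Total = -9.888 - 3.7609 = -13.6489


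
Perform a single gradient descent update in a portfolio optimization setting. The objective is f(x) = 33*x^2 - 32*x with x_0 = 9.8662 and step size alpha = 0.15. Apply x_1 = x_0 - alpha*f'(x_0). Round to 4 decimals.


We compute the gradient at x_0 and apply the update.
f'(x) = 66*x - 32
f'(9.8662) = 66*9.8662 - 32 = 619.1692
x_1 = 9.8662 - 0.15*619.1692 = -83.0092


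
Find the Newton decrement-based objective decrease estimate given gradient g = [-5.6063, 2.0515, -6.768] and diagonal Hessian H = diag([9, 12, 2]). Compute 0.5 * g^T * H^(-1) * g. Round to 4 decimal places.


Step 1: H is diagonal, so H^(-1) * g = [-0.6229, 0.171, -3.384].
Step 2: g^T H^(-1) g = sum_i g_i^2 / H_ii
  = (-5.6063)^2/9 + (2.0515)^2/12 + (-6.768)^2/2
  = 3.4923 + 0.3507 + 22.9029 = 26.7459
Step 3: Objective decrease = 0.5 * g^T H^(-1) g = 13.373


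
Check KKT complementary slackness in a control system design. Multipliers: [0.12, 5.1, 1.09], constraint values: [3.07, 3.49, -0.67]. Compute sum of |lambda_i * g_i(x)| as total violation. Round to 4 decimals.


KKT complementary slackness check:
lambda_1 * g_1 = 0.12 * 3.07 = 0.3684
lambda_2 * g_2 = 5.1 * 3.49 = 17.799
lambda_3 * g_3 = 1.09 * -0.67 = -0.7303
Total violation = 0.3684 + 17.799 + 0.7303 = 18.8977


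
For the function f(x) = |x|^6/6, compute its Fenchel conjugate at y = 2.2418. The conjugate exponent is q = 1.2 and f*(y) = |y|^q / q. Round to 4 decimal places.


The conjugate exponent q satisfies 1/p + 1/q = 1.
p = 6, so q = 6/(6 - 1) = 1.2
|y|^q = 2.2418^1.2 = 2.6346
f*(2.2418) = 2.6346 / 1.2 = 2.1955


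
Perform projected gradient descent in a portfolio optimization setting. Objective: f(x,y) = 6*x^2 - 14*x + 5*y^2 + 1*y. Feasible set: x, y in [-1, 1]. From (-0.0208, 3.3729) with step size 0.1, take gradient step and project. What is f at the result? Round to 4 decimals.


Step 1: Compute gradient at (-0.0208, 3.3729).
grad_x = 2*6*-0.0208 - 14 = -14.2496
grad_y = 2*5*3.3729 + 1 = 34.729
Step 2: Gradient step.
x_raw = -0.0208 - 0.1*-14.2496 = 1.4042
y_raw = 3.3729 - 0.1*34.729 = -0.1
Step 3: Project onto [-1, 1].
x_proj = clip(1.4042) = 1.0
y_proj = clip(-0.1) = -0.1
Step 4: Evaluate f.
f(1.0, -0.1) = -8.05


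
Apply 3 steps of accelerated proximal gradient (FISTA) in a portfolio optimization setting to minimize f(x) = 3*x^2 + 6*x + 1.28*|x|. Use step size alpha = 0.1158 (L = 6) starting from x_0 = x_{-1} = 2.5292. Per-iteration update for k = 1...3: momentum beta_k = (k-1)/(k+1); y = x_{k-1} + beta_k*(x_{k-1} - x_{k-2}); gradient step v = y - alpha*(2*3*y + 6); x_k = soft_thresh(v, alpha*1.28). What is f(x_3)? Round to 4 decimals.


FISTA on f(x) = 3*x^2 + 6*x + 1.28*|x|
L = 6, alpha = 0.1158
Iteration 1: beta = 0.0, y = 2.5292 + 0.0*(2.5292 - 2.5292) = 2.5292
  grad(y) = 21.1752, v = y - alpha*grad = 0.0771
  prox(v) = soft_thresh(0.0771, 0.1482) = 0.0
Iteration 2: beta = 0.3333, y = 0.0 + 0.3333*(0.0 - 2.5292) = -0.8431
  grad(y) = 0.9416, v = y - alpha*grad = -0.9521
  prox(v) = soft_thresh(-0.9521, 0.1482) = -0.8039
Iteration 3: beta = 0.5, y = -0.8039 + 0.5*(-0.8039 - 0.0) = -1.2058
  grad(y) = -1.2349, v = y - alpha*grad = -1.0628
  prox(v) = soft_thresh(-1.0628, 0.1482) = -0.9146
f(x_3) = 3*(-0.9146)^2 + 6*(-0.9146) + 1.28*|-0.9146| = -1.8074


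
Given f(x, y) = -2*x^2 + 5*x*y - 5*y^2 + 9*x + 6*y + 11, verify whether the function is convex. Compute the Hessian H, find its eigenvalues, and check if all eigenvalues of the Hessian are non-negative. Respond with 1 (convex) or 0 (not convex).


The Hessian of f(x,y) = -2*x^2 + 5*x*y - 5*y^2 + 9*x + 6*y + 11 is:
H = [[-4, 5], [5, -10]]
Trace = -4 - 10 = -14
Determinant = -4*-10 - (5)^2 = 15
Discriminant = (-14)^2 - 4*15 = 136.0
Eigenvalues: lambda_1 = -12.831, lambda_2 = -1.169
The function is not convex.

0


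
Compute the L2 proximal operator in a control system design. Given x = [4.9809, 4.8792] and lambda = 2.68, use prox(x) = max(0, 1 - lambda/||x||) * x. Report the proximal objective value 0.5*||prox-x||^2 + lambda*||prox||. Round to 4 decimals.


Step 1: Compute ||x||.
||x|| = 6.9725
Step 2: Compute scaling factor.
scale = max(0, 1 - 2.68/6.9725) = 0.6156
Step 3: prox(x) = [3.0664, 3.0038]
||prox(x)|| = 4.2925
Step 4: Proximal objective.
0.5*||prox-x||^2 = 3.5912
lambda*||prox|| = 11.5039
Total = 15.0951


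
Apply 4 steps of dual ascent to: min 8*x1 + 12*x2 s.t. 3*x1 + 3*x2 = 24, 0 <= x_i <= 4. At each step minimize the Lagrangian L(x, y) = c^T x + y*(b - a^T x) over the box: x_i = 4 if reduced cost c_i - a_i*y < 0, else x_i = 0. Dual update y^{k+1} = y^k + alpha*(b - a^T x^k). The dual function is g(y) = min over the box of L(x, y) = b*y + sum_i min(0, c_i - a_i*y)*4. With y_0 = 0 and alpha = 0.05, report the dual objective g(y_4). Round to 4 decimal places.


Dual ascent for LP: min 8*x1 + 12*x2, 3*x1 + 3*x2 = 24, 0 <= x_i <= 4
Step 1: y^k = 0.0, reduced costs: (8.0, 12.0)
  x^k = (0.0, 0.0), subgradient = b - a^T x = 24.0
  y^{k+1} = 0.0 + 0.05*24.0 = 1.2
Step 2: y^k = 1.2, reduced costs: (4.4, 8.4)
  x^k = (0.0, 0.0), subgradient = b - a^T x = 24.0
  y^{k+1} = 1.2 + 0.05*24.0 = 2.4
Step 3: y^k = 2.4, reduced costs: (0.8, 4.8)
  x^k = (0.0, 0.0), subgradient = b - a^T x = 24.0
  y^{k+1} = 2.4 + 0.05*24.0 = 3.6
Step 4: y^k = 3.6, reduced costs: (-2.8, 1.2)
  x^k = (4.0, 0.0), subgradient = b - a^T x = 12.0
  y^{k+1} = 3.6 + 0.05*12.0 = 4.2
Dual objective at y_4 = 4.2: reduced costs (-4.6, -0.6), box minimizer x = (4.0, 4.0)
g(y_4) = b*y + (c1 - a1*y)*x1 + (c2 - a2*y)*x2 = 24*4.2 + (-4.6)*4.0 + (-0.6)*4.0 = 100.8 - 18.4 - 2.4 = 80.0
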